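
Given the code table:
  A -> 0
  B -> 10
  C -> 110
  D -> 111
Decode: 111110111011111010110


Decoding:
111 -> D
110 -> C
111 -> D
0 -> A
111 -> D
110 -> C
10 -> B
110 -> C


Result: DCDADCBC


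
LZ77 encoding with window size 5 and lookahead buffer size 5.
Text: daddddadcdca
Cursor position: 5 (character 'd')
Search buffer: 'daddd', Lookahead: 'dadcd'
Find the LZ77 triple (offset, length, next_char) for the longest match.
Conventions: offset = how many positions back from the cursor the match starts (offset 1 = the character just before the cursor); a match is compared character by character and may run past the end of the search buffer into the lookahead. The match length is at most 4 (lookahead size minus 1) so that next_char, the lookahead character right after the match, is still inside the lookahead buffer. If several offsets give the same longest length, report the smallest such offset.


Try each offset into the search buffer:
  offset=1 (pos 4, char 'd'): match length 1
  offset=2 (pos 3, char 'd'): match length 1
  offset=3 (pos 2, char 'd'): match length 1
  offset=4 (pos 1, char 'a'): match length 0
  offset=5 (pos 0, char 'd'): match length 3
Longest match has length 3 at offset 5.
next_char = character at position 5 + 3 = 8 -> 'c'

Best match: offset=5, length=3 (matching 'dad' starting at position 0)
LZ77 triple: (5, 3, 'c')


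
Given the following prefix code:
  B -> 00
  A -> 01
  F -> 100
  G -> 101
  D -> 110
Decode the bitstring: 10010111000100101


Decoding step by step:
Bits 100 -> F
Bits 101 -> G
Bits 110 -> D
Bits 00 -> B
Bits 100 -> F
Bits 101 -> G


Decoded message: FGDBFG


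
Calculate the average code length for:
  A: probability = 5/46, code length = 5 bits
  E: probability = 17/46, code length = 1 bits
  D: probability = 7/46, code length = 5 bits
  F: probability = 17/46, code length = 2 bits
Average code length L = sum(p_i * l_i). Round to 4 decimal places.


Weighted contributions p_i * l_i:
  A: (5/46) * 5 = 25/46
  E: (17/46) * 1 = 17/46
  D: (7/46) * 5 = 35/46
  F: (17/46) * 2 = 34/46
Sum = (25 + 17 + 35 + 34)/46 = 111/46

L = 111/46 = 2.4130 bits/symbol


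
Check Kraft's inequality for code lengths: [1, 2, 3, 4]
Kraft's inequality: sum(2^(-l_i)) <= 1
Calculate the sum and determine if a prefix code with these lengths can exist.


Sum = 2^(-1) + 2^(-2) + 2^(-3) + 2^(-4)
    = 0.5 + 0.25 + 0.125 + 0.0625
    = 15/16 = 0.9375
Since 0.9375 <= 1, Kraft's inequality IS satisfied.
A prefix code with these lengths CAN exist.

Kraft sum = 0.9375. Satisfied.


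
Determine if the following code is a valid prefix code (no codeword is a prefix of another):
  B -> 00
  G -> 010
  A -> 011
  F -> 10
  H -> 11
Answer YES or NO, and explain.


Checking each pair (does one codeword prefix another?):
  B='00' vs G='010': no prefix
  B='00' vs A='011': no prefix
  B='00' vs F='10': no prefix
  B='00' vs H='11': no prefix
  G='010' vs B='00': no prefix
  G='010' vs A='011': no prefix
  G='010' vs F='10': no prefix
  G='010' vs H='11': no prefix
  A='011' vs B='00': no prefix
  A='011' vs G='010': no prefix
  A='011' vs F='10': no prefix
  A='011' vs H='11': no prefix
  F='10' vs B='00': no prefix
  F='10' vs G='010': no prefix
  F='10' vs A='011': no prefix
  F='10' vs H='11': no prefix
  H='11' vs B='00': no prefix
  H='11' vs G='010': no prefix
  H='11' vs A='011': no prefix
  H='11' vs F='10': no prefix
No violation found over all pairs.

YES -- this is a valid prefix code. No codeword is a prefix of any other codeword.


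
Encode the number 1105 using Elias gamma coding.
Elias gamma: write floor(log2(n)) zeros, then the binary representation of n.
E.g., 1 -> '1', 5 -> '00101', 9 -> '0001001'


num_bits = floor(log2(1105)) + 1 = 11
leading_zeros = num_bits - 1 = 10
binary(1105) = 10001010001

Elias gamma(1105) = '0000000000' + '10001010001' = 000000000010001010001 (21 bits)


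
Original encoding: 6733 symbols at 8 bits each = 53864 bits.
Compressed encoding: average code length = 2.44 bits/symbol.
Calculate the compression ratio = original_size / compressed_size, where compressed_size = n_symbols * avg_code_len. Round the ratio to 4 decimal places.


original_size = n_symbols * orig_bits = 6733 * 8 = 53864 bits
compressed_size = n_symbols * avg_code_len = 6733 * 2.44 = 16428.52 bits
ratio = original_size / compressed_size = 53864 / 16428.52 = 3.2787

Compression ratio = 3.2787


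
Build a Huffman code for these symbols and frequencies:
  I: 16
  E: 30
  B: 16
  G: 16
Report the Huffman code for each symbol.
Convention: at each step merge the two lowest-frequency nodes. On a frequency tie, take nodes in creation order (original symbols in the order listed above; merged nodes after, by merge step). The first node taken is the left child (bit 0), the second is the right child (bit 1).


Huffman tree construction:
Step 1: Merge I(16) + B(16) = 32
Step 2: Merge G(16) + E(30) = 46
Step 3: Merge (I+B)(32) + (G+E)(46) = 78
Read each symbol's code off the tree from the root (left child = 0, right child = 1).

Codes:
  I: 00 (length 2)
  E: 11 (length 2)
  B: 01 (length 2)
  G: 10 (length 2)
Average code length: 156/78 = 2.0000 bits/symbol


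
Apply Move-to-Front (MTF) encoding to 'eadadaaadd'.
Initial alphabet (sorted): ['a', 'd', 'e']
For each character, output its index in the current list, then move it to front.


MTF encoding:
'e': index 2 in ['a', 'd', 'e'] -> ['e', 'a', 'd']
'a': index 1 in ['e', 'a', 'd'] -> ['a', 'e', 'd']
'd': index 2 in ['a', 'e', 'd'] -> ['d', 'a', 'e']
'a': index 1 in ['d', 'a', 'e'] -> ['a', 'd', 'e']
'd': index 1 in ['a', 'd', 'e'] -> ['d', 'a', 'e']
'a': index 1 in ['d', 'a', 'e'] -> ['a', 'd', 'e']
'a': index 0 in ['a', 'd', 'e'] -> ['a', 'd', 'e']
'a': index 0 in ['a', 'd', 'e'] -> ['a', 'd', 'e']
'd': index 1 in ['a', 'd', 'e'] -> ['d', 'a', 'e']
'd': index 0 in ['d', 'a', 'e'] -> ['d', 'a', 'e']


Output: [2, 1, 2, 1, 1, 1, 0, 0, 1, 0]


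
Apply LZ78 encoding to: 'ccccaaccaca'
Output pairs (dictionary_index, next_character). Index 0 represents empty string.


LZ78 encoding steps:
Dictionary: {0: ''}
Step 1: w='' (idx 0), next='c' -> output (0, 'c'), add 'c' as idx 1
Step 2: w='c' (idx 1), next='c' -> output (1, 'c'), add 'cc' as idx 2
Step 3: w='c' (idx 1), next='a' -> output (1, 'a'), add 'ca' as idx 3
Step 4: w='' (idx 0), next='a' -> output (0, 'a'), add 'a' as idx 4
Step 5: w='cc' (idx 2), next='a' -> output (2, 'a'), add 'cca' as idx 5
Step 6: w='ca' (idx 3), end of input -> output (3, '')


Encoded: [(0, 'c'), (1, 'c'), (1, 'a'), (0, 'a'), (2, 'a'), (3, '')]


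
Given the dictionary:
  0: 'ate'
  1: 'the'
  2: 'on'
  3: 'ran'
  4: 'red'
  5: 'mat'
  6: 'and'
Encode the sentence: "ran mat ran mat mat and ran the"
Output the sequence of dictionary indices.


Look up each word in the dictionary:
  'ran' -> 3
  'mat' -> 5
  'ran' -> 3
  'mat' -> 5
  'mat' -> 5
  'and' -> 6
  'ran' -> 3
  'the' -> 1

Encoded: [3, 5, 3, 5, 5, 6, 3, 1]


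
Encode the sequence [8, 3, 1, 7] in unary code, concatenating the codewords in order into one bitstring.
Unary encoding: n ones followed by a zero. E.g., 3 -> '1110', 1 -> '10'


Encode each number as n ones followed by a terminating 0:
  8 -> 111111110 (9 bits)
  3 -> 1110 (4 bits)
  1 -> 10 (2 bits)
  7 -> 11111110 (8 bits)
Total length = 9 + 4 + 2 + 8 = 23 bits.

Unary([8, 3, 1, 7]) = 11111111011101011111110 (23 bits)


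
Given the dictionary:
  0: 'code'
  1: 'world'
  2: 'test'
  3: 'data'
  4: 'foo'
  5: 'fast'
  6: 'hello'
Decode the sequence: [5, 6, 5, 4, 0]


Look up each index in the dictionary:
  5 -> 'fast'
  6 -> 'hello'
  5 -> 'fast'
  4 -> 'foo'
  0 -> 'code'

Decoded: "fast hello fast foo code"


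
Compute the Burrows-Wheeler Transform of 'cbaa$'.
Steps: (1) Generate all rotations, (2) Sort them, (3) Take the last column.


Rotations (sorted):
  0: $cbaa -> last char: a
  1: a$cba -> last char: a
  2: aa$cb -> last char: b
  3: baa$c -> last char: c
  4: cbaa$ -> last char: $


BWT = aabc$


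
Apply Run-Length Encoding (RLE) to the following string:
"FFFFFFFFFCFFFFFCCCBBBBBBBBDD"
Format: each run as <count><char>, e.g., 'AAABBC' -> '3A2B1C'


Scanning runs left to right:
  i=0: run of 'F' x 9 -> '9F'
  i=9: run of 'C' x 1 -> '1C'
  i=10: run of 'F' x 5 -> '5F'
  i=15: run of 'C' x 3 -> '3C'
  i=18: run of 'B' x 8 -> '8B'
  i=26: run of 'D' x 2 -> '2D'

RLE = 9F1C5F3C8B2D


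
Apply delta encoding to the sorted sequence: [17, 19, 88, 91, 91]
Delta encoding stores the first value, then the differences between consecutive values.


First value: 17
Deltas:
  19 - 17 = 2
  88 - 19 = 69
  91 - 88 = 3
  91 - 91 = 0


Delta encoded: [17, 2, 69, 3, 0]


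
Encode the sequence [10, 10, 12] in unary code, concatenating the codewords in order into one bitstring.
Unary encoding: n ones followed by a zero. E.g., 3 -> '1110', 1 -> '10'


Encode each number as n ones followed by a terminating 0:
  10 -> 11111111110 (11 bits)
  10 -> 11111111110 (11 bits)
  12 -> 1111111111110 (13 bits)
Total length = 11 + 11 + 13 = 35 bits.

Unary([10, 10, 12]) = 11111111110111111111101111111111110 (35 bits)


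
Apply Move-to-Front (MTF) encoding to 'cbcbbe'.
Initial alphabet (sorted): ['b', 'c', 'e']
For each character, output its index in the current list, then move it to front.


MTF encoding:
'c': index 1 in ['b', 'c', 'e'] -> ['c', 'b', 'e']
'b': index 1 in ['c', 'b', 'e'] -> ['b', 'c', 'e']
'c': index 1 in ['b', 'c', 'e'] -> ['c', 'b', 'e']
'b': index 1 in ['c', 'b', 'e'] -> ['b', 'c', 'e']
'b': index 0 in ['b', 'c', 'e'] -> ['b', 'c', 'e']
'e': index 2 in ['b', 'c', 'e'] -> ['e', 'b', 'c']


Output: [1, 1, 1, 1, 0, 2]


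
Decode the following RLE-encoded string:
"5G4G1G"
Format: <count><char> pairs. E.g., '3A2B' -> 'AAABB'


Expanding each <count><char> pair:
  5G -> 'GGGGG'
  4G -> 'GGGG'
  1G -> 'G'

Decoded = GGGGGGGGGG


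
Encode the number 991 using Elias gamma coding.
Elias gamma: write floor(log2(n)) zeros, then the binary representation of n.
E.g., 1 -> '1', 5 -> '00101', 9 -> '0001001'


num_bits = floor(log2(991)) + 1 = 10
leading_zeros = num_bits - 1 = 9
binary(991) = 1111011111

Elias gamma(991) = '000000000' + '1111011111' = 0000000001111011111 (19 bits)


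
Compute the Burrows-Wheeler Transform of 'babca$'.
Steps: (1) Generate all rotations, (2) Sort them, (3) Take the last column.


Rotations (sorted):
  0: $babca -> last char: a
  1: a$babc -> last char: c
  2: abca$b -> last char: b
  3: babca$ -> last char: $
  4: bca$ba -> last char: a
  5: ca$bab -> last char: b


BWT = acb$ab


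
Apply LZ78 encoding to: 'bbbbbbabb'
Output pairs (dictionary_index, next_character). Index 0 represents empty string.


LZ78 encoding steps:
Dictionary: {0: ''}
Step 1: w='' (idx 0), next='b' -> output (0, 'b'), add 'b' as idx 1
Step 2: w='b' (idx 1), next='b' -> output (1, 'b'), add 'bb' as idx 2
Step 3: w='bb' (idx 2), next='b' -> output (2, 'b'), add 'bbb' as idx 3
Step 4: w='' (idx 0), next='a' -> output (0, 'a'), add 'a' as idx 4
Step 5: w='bb' (idx 2), end of input -> output (2, '')


Encoded: [(0, 'b'), (1, 'b'), (2, 'b'), (0, 'a'), (2, '')]


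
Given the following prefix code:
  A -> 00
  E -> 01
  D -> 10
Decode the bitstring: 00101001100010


Decoding step by step:
Bits 00 -> A
Bits 10 -> D
Bits 10 -> D
Bits 01 -> E
Bits 10 -> D
Bits 00 -> A
Bits 10 -> D


Decoded message: ADDEDAD


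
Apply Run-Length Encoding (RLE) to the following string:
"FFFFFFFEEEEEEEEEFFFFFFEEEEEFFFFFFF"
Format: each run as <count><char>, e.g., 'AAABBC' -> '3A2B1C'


Scanning runs left to right:
  i=0: run of 'F' x 7 -> '7F'
  i=7: run of 'E' x 9 -> '9E'
  i=16: run of 'F' x 6 -> '6F'
  i=22: run of 'E' x 5 -> '5E'
  i=27: run of 'F' x 7 -> '7F'

RLE = 7F9E6F5E7F


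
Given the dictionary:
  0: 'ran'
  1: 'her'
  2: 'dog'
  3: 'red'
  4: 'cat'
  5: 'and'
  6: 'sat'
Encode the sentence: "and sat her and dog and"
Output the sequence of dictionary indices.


Look up each word in the dictionary:
  'and' -> 5
  'sat' -> 6
  'her' -> 1
  'and' -> 5
  'dog' -> 2
  'and' -> 5

Encoded: [5, 6, 1, 5, 2, 5]


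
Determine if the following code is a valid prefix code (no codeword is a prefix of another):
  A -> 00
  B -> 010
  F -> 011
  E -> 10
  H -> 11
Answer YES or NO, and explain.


Checking each pair (does one codeword prefix another?):
  A='00' vs B='010': no prefix
  A='00' vs F='011': no prefix
  A='00' vs E='10': no prefix
  A='00' vs H='11': no prefix
  B='010' vs A='00': no prefix
  B='010' vs F='011': no prefix
  B='010' vs E='10': no prefix
  B='010' vs H='11': no prefix
  F='011' vs A='00': no prefix
  F='011' vs B='010': no prefix
  F='011' vs E='10': no prefix
  F='011' vs H='11': no prefix
  E='10' vs A='00': no prefix
  E='10' vs B='010': no prefix
  E='10' vs F='011': no prefix
  E='10' vs H='11': no prefix
  H='11' vs A='00': no prefix
  H='11' vs B='010': no prefix
  H='11' vs F='011': no prefix
  H='11' vs E='10': no prefix
No violation found over all pairs.

YES -- this is a valid prefix code. No codeword is a prefix of any other codeword.


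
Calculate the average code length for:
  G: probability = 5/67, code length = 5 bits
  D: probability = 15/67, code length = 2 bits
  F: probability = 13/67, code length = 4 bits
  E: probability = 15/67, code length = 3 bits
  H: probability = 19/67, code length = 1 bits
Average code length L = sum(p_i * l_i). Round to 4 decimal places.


Weighted contributions p_i * l_i:
  G: (5/67) * 5 = 25/67
  D: (15/67) * 2 = 30/67
  F: (13/67) * 4 = 52/67
  E: (15/67) * 3 = 45/67
  H: (19/67) * 1 = 19/67
Sum = (25 + 30 + 52 + 45 + 19)/67 = 171/67

L = 171/67 = 2.5522 bits/symbol


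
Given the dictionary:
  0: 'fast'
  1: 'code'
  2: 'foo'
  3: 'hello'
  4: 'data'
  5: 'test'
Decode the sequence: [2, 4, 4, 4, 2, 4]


Look up each index in the dictionary:
  2 -> 'foo'
  4 -> 'data'
  4 -> 'data'
  4 -> 'data'
  2 -> 'foo'
  4 -> 'data'

Decoded: "foo data data data foo data"


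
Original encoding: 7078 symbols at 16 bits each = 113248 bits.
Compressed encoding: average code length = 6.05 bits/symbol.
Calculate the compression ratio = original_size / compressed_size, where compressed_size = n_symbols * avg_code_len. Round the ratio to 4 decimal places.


original_size = n_symbols * orig_bits = 7078 * 16 = 113248 bits
compressed_size = n_symbols * avg_code_len = 7078 * 6.05 = 42821.9 bits
ratio = original_size / compressed_size = 113248 / 42821.9 = 2.6446

Compression ratio = 2.6446


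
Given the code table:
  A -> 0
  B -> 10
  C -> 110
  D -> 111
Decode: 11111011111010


Decoding:
111 -> D
110 -> C
111 -> D
110 -> C
10 -> B


Result: DCDCB


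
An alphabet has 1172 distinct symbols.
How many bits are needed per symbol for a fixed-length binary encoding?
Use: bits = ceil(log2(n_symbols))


log2(1172) = 10.1948
Bracket: 2^10 = 1024 < 1172 <= 2^11 = 2048
So ceil(log2(1172)) = 11

bits = ceil(log2(1172)) = ceil(10.1948) = 11 bits


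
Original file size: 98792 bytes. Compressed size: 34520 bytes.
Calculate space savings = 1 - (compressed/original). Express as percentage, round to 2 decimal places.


ratio = compressed/original = 34520/98792 = 0.349421
savings = 1 - ratio = 1 - 0.349421 = 0.650579
as a percentage: 0.650579 * 100 = 65.06%

Space savings = 1 - 34520/98792 = 65.06%


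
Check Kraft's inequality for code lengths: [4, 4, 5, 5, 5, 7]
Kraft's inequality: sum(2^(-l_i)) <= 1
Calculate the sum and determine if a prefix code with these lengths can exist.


Sum = 2^(-4) + 2^(-4) + 2^(-5) + 2^(-5) + 2^(-5) + 2^(-7)
    = 0.0625 + 0.0625 + 0.03125 + 0.03125 + 0.03125 + 0.0078125
    = 29/128 = 0.2265625
Since 0.2265625 <= 1, Kraft's inequality IS satisfied.
A prefix code with these lengths CAN exist.

Kraft sum = 0.2265625. Satisfied.


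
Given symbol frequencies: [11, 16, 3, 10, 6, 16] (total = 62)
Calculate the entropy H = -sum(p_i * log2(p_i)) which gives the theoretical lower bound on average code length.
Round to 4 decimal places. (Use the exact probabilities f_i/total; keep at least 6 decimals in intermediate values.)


Per-symbol terms -p_i * log2(p_i) with p_i = f_i/62:
  p = 11/62 = 0.177419: log2(p) = -2.494765, -p*log2(p) = 0.442620
  p = 16/62 = 0.258065: log2(p) = -1.954196, -p*log2(p) = 0.504309
  p = 3/62 = 0.048387: log2(p) = -4.369234, -p*log2(p) = 0.211415
  p = 10/62 = 0.161290: log2(p) = -2.632268, -p*log2(p) = 0.424559
  p = 6/62 = 0.096774: log2(p) = -3.369234, -p*log2(p) = 0.326055
  p = 16/62 = 0.258065: log2(p) = -1.954196, -p*log2(p) = 0.504309
H = 0.442620 + 0.504309 + 0.211415 + 0.424559 + 0.326055 + 0.504309 = 2.413267

H = 2.4133 bits/symbol


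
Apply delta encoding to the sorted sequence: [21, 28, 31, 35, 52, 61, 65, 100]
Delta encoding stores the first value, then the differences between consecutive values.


First value: 21
Deltas:
  28 - 21 = 7
  31 - 28 = 3
  35 - 31 = 4
  52 - 35 = 17
  61 - 52 = 9
  65 - 61 = 4
  100 - 65 = 35


Delta encoded: [21, 7, 3, 4, 17, 9, 4, 35]


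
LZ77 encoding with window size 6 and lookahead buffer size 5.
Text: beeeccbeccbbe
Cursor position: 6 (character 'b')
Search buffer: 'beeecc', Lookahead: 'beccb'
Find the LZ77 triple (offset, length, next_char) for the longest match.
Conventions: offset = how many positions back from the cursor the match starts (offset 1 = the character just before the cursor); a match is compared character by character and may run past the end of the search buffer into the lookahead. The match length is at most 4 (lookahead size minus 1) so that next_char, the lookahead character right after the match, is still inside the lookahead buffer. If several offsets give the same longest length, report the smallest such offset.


Try each offset into the search buffer:
  offset=1 (pos 5, char 'c'): match length 0
  offset=2 (pos 4, char 'c'): match length 0
  offset=3 (pos 3, char 'e'): match length 0
  offset=4 (pos 2, char 'e'): match length 0
  offset=5 (pos 1, char 'e'): match length 0
  offset=6 (pos 0, char 'b'): match length 2
Longest match has length 2 at offset 6.
next_char = character at position 6 + 2 = 8 -> 'c'

Best match: offset=6, length=2 (matching 'be' starting at position 0)
LZ77 triple: (6, 2, 'c')


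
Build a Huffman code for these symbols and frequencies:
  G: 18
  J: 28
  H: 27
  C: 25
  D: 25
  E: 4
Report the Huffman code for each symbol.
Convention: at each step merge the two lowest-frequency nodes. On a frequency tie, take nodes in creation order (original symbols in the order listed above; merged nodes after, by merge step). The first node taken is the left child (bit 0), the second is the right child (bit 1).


Huffman tree construction:
Step 1: Merge E(4) + G(18) = 22
Step 2: Merge (E+G)(22) + C(25) = 47
Step 3: Merge D(25) + H(27) = 52
Step 4: Merge J(28) + ((E+G)+C)(47) = 75
Step 5: Merge (D+H)(52) + (J+((E+G)+C))(75) = 127
Read each symbol's code off the tree from the root (left child = 0, right child = 1).

Codes:
  G: 1101 (length 4)
  J: 10 (length 2)
  H: 01 (length 2)
  C: 111 (length 3)
  D: 00 (length 2)
  E: 1100 (length 4)
Average code length: 323/127 = 2.5433 bits/symbol


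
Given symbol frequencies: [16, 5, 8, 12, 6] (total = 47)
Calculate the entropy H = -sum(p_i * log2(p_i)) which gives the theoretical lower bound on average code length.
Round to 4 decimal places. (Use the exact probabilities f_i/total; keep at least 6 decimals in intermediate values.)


Per-symbol terms -p_i * log2(p_i) with p_i = f_i/47:
  p = 16/47 = 0.340426: log2(p) = -1.554589, -p*log2(p) = 0.529222
  p = 5/47 = 0.106383: log2(p) = -3.232661, -p*log2(p) = 0.343900
  p = 8/47 = 0.170213: log2(p) = -2.554589, -p*log2(p) = 0.434824
  p = 12/47 = 0.255319: log2(p) = -1.969626, -p*log2(p) = 0.502883
  p = 6/47 = 0.127660: log2(p) = -2.969626, -p*log2(p) = 0.379101
H = 0.529222 + 0.343900 + 0.434824 + 0.502883 + 0.379101 = 2.189930

H = 2.1899 bits/symbol


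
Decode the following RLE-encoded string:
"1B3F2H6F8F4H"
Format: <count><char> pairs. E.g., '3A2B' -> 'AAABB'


Expanding each <count><char> pair:
  1B -> 'B'
  3F -> 'FFF'
  2H -> 'HH'
  6F -> 'FFFFFF'
  8F -> 'FFFFFFFF'
  4H -> 'HHHH'

Decoded = BFFFHHFFFFFFFFFFFFFFHHHH


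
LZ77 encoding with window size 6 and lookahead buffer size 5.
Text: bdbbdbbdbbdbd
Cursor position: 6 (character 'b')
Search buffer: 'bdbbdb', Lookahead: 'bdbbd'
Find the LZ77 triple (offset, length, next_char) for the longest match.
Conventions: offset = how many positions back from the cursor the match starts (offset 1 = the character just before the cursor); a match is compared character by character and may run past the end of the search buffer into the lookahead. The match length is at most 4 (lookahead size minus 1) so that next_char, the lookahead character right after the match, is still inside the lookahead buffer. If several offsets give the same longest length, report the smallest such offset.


Try each offset into the search buffer:
  offset=1 (pos 5, char 'b'): match length 1
  offset=2 (pos 4, char 'd'): match length 0
  offset=3 (pos 3, char 'b'): match length 4
  offset=4 (pos 2, char 'b'): match length 1
  offset=5 (pos 1, char 'd'): match length 0
  offset=6 (pos 0, char 'b'): match length 4
Longest match has length 4, found at offsets 3, 6; take the smallest, offset 3.
next_char = character at position 6 + 4 = 10 -> 'd'

Best match: offset=3, length=4 (matching 'bdbb' starting at position 3)
LZ77 triple: (3, 4, 'd')


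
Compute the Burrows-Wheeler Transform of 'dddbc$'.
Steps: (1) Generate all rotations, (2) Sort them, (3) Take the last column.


Rotations (sorted):
  0: $dddbc -> last char: c
  1: bc$ddd -> last char: d
  2: c$dddb -> last char: b
  3: dbc$dd -> last char: d
  4: ddbc$d -> last char: d
  5: dddbc$ -> last char: $


BWT = cdbdd$


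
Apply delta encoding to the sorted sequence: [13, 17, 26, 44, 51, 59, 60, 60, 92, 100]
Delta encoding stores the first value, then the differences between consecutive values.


First value: 13
Deltas:
  17 - 13 = 4
  26 - 17 = 9
  44 - 26 = 18
  51 - 44 = 7
  59 - 51 = 8
  60 - 59 = 1
  60 - 60 = 0
  92 - 60 = 32
  100 - 92 = 8


Delta encoded: [13, 4, 9, 18, 7, 8, 1, 0, 32, 8]


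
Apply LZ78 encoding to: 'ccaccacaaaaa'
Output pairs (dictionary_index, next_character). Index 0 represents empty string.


LZ78 encoding steps:
Dictionary: {0: ''}
Step 1: w='' (idx 0), next='c' -> output (0, 'c'), add 'c' as idx 1
Step 2: w='c' (idx 1), next='a' -> output (1, 'a'), add 'ca' as idx 2
Step 3: w='c' (idx 1), next='c' -> output (1, 'c'), add 'cc' as idx 3
Step 4: w='' (idx 0), next='a' -> output (0, 'a'), add 'a' as idx 4
Step 5: w='ca' (idx 2), next='a' -> output (2, 'a'), add 'caa' as idx 5
Step 6: w='a' (idx 4), next='a' -> output (4, 'a'), add 'aa' as idx 6
Step 7: w='a' (idx 4), end of input -> output (4, '')


Encoded: [(0, 'c'), (1, 'a'), (1, 'c'), (0, 'a'), (2, 'a'), (4, 'a'), (4, '')]


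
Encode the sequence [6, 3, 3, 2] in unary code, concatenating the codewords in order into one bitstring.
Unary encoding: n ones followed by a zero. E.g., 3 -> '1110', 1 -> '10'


Encode each number as n ones followed by a terminating 0:
  6 -> 1111110 (7 bits)
  3 -> 1110 (4 bits)
  3 -> 1110 (4 bits)
  2 -> 110 (3 bits)
Total length = 7 + 4 + 4 + 3 = 18 bits.

Unary([6, 3, 3, 2]) = 111111011101110110 (18 bits)


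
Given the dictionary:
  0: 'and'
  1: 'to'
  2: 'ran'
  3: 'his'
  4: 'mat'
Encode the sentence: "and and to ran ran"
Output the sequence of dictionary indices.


Look up each word in the dictionary:
  'and' -> 0
  'and' -> 0
  'to' -> 1
  'ran' -> 2
  'ran' -> 2

Encoded: [0, 0, 1, 2, 2]


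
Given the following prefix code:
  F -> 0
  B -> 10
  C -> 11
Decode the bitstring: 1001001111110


Decoding step by step:
Bits 10 -> B
Bits 0 -> F
Bits 10 -> B
Bits 0 -> F
Bits 11 -> C
Bits 11 -> C
Bits 11 -> C
Bits 0 -> F


Decoded message: BFBFCCCF


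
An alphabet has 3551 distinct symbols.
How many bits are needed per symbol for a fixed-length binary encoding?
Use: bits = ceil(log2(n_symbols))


log2(3551) = 11.794
Bracket: 2^11 = 2048 < 3551 <= 2^12 = 4096
So ceil(log2(3551)) = 12

bits = ceil(log2(3551)) = ceil(11.794) = 12 bits


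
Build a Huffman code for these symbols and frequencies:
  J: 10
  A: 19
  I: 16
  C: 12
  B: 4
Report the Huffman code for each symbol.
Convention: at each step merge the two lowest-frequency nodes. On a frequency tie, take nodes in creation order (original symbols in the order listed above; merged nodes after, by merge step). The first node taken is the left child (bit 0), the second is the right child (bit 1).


Huffman tree construction:
Step 1: Merge B(4) + J(10) = 14
Step 2: Merge C(12) + (B+J)(14) = 26
Step 3: Merge I(16) + A(19) = 35
Step 4: Merge (C+(B+J))(26) + (I+A)(35) = 61
Read each symbol's code off the tree from the root (left child = 0, right child = 1).

Codes:
  J: 011 (length 3)
  A: 11 (length 2)
  I: 10 (length 2)
  C: 00 (length 2)
  B: 010 (length 3)
Average code length: 136/61 = 2.2295 bits/symbol


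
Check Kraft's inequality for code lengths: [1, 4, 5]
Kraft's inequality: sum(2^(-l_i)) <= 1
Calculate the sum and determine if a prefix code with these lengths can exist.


Sum = 2^(-1) + 2^(-4) + 2^(-5)
    = 0.5 + 0.0625 + 0.03125
    = 19/32 = 0.59375
Since 0.59375 <= 1, Kraft's inequality IS satisfied.
A prefix code with these lengths CAN exist.

Kraft sum = 0.59375. Satisfied.


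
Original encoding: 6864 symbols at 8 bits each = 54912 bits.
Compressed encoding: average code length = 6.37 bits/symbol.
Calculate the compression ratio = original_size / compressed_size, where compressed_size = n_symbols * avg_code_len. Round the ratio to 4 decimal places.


original_size = n_symbols * orig_bits = 6864 * 8 = 54912 bits
compressed_size = n_symbols * avg_code_len = 6864 * 6.37 = 43723.68 bits
ratio = original_size / compressed_size = 54912 / 43723.68 = 1.2559

Compression ratio = 1.2559


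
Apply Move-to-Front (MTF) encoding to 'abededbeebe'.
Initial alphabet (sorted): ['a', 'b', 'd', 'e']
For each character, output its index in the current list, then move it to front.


MTF encoding:
'a': index 0 in ['a', 'b', 'd', 'e'] -> ['a', 'b', 'd', 'e']
'b': index 1 in ['a', 'b', 'd', 'e'] -> ['b', 'a', 'd', 'e']
'e': index 3 in ['b', 'a', 'd', 'e'] -> ['e', 'b', 'a', 'd']
'd': index 3 in ['e', 'b', 'a', 'd'] -> ['d', 'e', 'b', 'a']
'e': index 1 in ['d', 'e', 'b', 'a'] -> ['e', 'd', 'b', 'a']
'd': index 1 in ['e', 'd', 'b', 'a'] -> ['d', 'e', 'b', 'a']
'b': index 2 in ['d', 'e', 'b', 'a'] -> ['b', 'd', 'e', 'a']
'e': index 2 in ['b', 'd', 'e', 'a'] -> ['e', 'b', 'd', 'a']
'e': index 0 in ['e', 'b', 'd', 'a'] -> ['e', 'b', 'd', 'a']
'b': index 1 in ['e', 'b', 'd', 'a'] -> ['b', 'e', 'd', 'a']
'e': index 1 in ['b', 'e', 'd', 'a'] -> ['e', 'b', 'd', 'a']


Output: [0, 1, 3, 3, 1, 1, 2, 2, 0, 1, 1]


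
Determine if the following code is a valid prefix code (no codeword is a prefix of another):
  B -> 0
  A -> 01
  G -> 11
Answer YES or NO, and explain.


Checking each pair (does one codeword prefix another?):
  B='0' vs A='01': prefix -- VIOLATION

NO -- this is NOT a valid prefix code. B (0) is a prefix of A (01).


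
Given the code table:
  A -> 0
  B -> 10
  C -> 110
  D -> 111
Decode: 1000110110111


Decoding:
10 -> B
0 -> A
0 -> A
110 -> C
110 -> C
111 -> D


Result: BAACCD


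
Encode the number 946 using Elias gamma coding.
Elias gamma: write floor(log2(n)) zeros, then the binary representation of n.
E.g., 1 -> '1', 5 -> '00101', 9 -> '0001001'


num_bits = floor(log2(946)) + 1 = 10
leading_zeros = num_bits - 1 = 9
binary(946) = 1110110010

Elias gamma(946) = '000000000' + '1110110010' = 0000000001110110010 (19 bits)


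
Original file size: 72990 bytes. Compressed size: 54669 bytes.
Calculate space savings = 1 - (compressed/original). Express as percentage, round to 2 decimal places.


ratio = compressed/original = 54669/72990 = 0.748993
savings = 1 - ratio = 1 - 0.748993 = 0.251007
as a percentage: 0.251007 * 100 = 25.1%

Space savings = 1 - 54669/72990 = 25.1%


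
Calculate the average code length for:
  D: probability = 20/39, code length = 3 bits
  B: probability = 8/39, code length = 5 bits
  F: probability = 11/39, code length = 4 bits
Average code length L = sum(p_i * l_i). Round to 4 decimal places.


Weighted contributions p_i * l_i:
  D: (20/39) * 3 = 60/39
  B: (8/39) * 5 = 40/39
  F: (11/39) * 4 = 44/39
Sum = (60 + 40 + 44)/39 = 144/39

L = 144/39 = 3.6923 bits/symbol


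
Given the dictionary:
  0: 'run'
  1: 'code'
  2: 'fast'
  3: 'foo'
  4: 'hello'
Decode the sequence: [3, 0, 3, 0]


Look up each index in the dictionary:
  3 -> 'foo'
  0 -> 'run'
  3 -> 'foo'
  0 -> 'run'

Decoded: "foo run foo run"


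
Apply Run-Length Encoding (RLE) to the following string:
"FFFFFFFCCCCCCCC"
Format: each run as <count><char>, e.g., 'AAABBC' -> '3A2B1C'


Scanning runs left to right:
  i=0: run of 'F' x 7 -> '7F'
  i=7: run of 'C' x 8 -> '8C'

RLE = 7F8C


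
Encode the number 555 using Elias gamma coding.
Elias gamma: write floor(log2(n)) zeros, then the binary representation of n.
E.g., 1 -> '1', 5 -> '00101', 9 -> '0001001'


num_bits = floor(log2(555)) + 1 = 10
leading_zeros = num_bits - 1 = 9
binary(555) = 1000101011

Elias gamma(555) = '000000000' + '1000101011' = 0000000001000101011 (19 bits)


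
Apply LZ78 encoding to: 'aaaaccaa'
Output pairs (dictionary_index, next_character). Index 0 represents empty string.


LZ78 encoding steps:
Dictionary: {0: ''}
Step 1: w='' (idx 0), next='a' -> output (0, 'a'), add 'a' as idx 1
Step 2: w='a' (idx 1), next='a' -> output (1, 'a'), add 'aa' as idx 2
Step 3: w='a' (idx 1), next='c' -> output (1, 'c'), add 'ac' as idx 3
Step 4: w='' (idx 0), next='c' -> output (0, 'c'), add 'c' as idx 4
Step 5: w='aa' (idx 2), end of input -> output (2, '')


Encoded: [(0, 'a'), (1, 'a'), (1, 'c'), (0, 'c'), (2, '')]


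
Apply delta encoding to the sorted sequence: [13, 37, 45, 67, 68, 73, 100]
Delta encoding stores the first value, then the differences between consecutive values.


First value: 13
Deltas:
  37 - 13 = 24
  45 - 37 = 8
  67 - 45 = 22
  68 - 67 = 1
  73 - 68 = 5
  100 - 73 = 27


Delta encoded: [13, 24, 8, 22, 1, 5, 27]


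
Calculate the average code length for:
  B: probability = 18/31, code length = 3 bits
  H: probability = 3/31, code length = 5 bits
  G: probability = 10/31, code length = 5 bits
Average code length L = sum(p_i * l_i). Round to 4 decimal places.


Weighted contributions p_i * l_i:
  B: (18/31) * 3 = 54/31
  H: (3/31) * 5 = 15/31
  G: (10/31) * 5 = 50/31
Sum = (54 + 15 + 50)/31 = 119/31

L = 119/31 = 3.8387 bits/symbol


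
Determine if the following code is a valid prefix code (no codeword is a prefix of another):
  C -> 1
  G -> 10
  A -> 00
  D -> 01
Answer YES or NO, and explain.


Checking each pair (does one codeword prefix another?):
  C='1' vs G='10': prefix -- VIOLATION

NO -- this is NOT a valid prefix code. C (1) is a prefix of G (10).


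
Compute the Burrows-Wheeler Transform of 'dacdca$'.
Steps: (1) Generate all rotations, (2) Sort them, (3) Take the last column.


Rotations (sorted):
  0: $dacdca -> last char: a
  1: a$dacdc -> last char: c
  2: acdca$d -> last char: d
  3: ca$dacd -> last char: d
  4: cdca$da -> last char: a
  5: dacdca$ -> last char: $
  6: dca$dac -> last char: c


BWT = acdda$c


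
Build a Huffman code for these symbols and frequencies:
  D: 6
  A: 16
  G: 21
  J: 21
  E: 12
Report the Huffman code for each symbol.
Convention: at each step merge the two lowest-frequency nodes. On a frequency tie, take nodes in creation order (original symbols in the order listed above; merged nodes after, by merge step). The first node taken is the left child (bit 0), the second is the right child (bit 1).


Huffman tree construction:
Step 1: Merge D(6) + E(12) = 18
Step 2: Merge A(16) + (D+E)(18) = 34
Step 3: Merge G(21) + J(21) = 42
Step 4: Merge (A+(D+E))(34) + (G+J)(42) = 76
Read each symbol's code off the tree from the root (left child = 0, right child = 1).

Codes:
  D: 010 (length 3)
  A: 00 (length 2)
  G: 10 (length 2)
  J: 11 (length 2)
  E: 011 (length 3)
Average code length: 170/76 = 2.2368 bits/symbol


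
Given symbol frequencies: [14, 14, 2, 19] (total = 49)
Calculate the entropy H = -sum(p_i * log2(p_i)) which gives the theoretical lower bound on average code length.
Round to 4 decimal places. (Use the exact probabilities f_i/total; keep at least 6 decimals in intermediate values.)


Per-symbol terms -p_i * log2(p_i) with p_i = f_i/49:
  p = 14/49 = 0.285714: log2(p) = -1.807355, -p*log2(p) = 0.516387
  p = 14/49 = 0.285714: log2(p) = -1.807355, -p*log2(p) = 0.516387
  p = 2/49 = 0.040816: log2(p) = -4.614710, -p*log2(p) = 0.188356
  p = 19/49 = 0.387755: log2(p) = -1.366782, -p*log2(p) = 0.529977
H = 0.516387 + 0.516387 + 0.188356 + 0.529977 = 1.751107

H = 1.7511 bits/symbol


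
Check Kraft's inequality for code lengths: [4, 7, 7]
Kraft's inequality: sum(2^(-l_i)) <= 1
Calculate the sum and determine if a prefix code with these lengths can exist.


Sum = 2^(-4) + 2^(-7) + 2^(-7)
    = 0.0625 + 0.0078125 + 0.0078125
    = 10/128 = 0.078125
Since 0.078125 <= 1, Kraft's inequality IS satisfied.
A prefix code with these lengths CAN exist.

Kraft sum = 0.078125. Satisfied.


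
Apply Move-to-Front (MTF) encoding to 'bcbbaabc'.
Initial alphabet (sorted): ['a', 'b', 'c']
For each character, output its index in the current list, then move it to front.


MTF encoding:
'b': index 1 in ['a', 'b', 'c'] -> ['b', 'a', 'c']
'c': index 2 in ['b', 'a', 'c'] -> ['c', 'b', 'a']
'b': index 1 in ['c', 'b', 'a'] -> ['b', 'c', 'a']
'b': index 0 in ['b', 'c', 'a'] -> ['b', 'c', 'a']
'a': index 2 in ['b', 'c', 'a'] -> ['a', 'b', 'c']
'a': index 0 in ['a', 'b', 'c'] -> ['a', 'b', 'c']
'b': index 1 in ['a', 'b', 'c'] -> ['b', 'a', 'c']
'c': index 2 in ['b', 'a', 'c'] -> ['c', 'b', 'a']


Output: [1, 2, 1, 0, 2, 0, 1, 2]


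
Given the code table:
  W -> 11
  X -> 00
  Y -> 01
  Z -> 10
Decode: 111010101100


Decoding:
11 -> W
10 -> Z
10 -> Z
10 -> Z
11 -> W
00 -> X


Result: WZZZWX


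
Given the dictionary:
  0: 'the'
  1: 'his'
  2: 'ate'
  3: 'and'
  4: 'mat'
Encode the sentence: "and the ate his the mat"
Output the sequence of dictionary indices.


Look up each word in the dictionary:
  'and' -> 3
  'the' -> 0
  'ate' -> 2
  'his' -> 1
  'the' -> 0
  'mat' -> 4

Encoded: [3, 0, 2, 1, 0, 4]


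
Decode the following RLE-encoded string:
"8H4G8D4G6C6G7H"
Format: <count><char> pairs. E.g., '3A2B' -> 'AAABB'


Expanding each <count><char> pair:
  8H -> 'HHHHHHHH'
  4G -> 'GGGG'
  8D -> 'DDDDDDDD'
  4G -> 'GGGG'
  6C -> 'CCCCCC'
  6G -> 'GGGGGG'
  7H -> 'HHHHHHH'

Decoded = HHHHHHHHGGGGDDDDDDDDGGGGCCCCCCGGGGGGHHHHHHH


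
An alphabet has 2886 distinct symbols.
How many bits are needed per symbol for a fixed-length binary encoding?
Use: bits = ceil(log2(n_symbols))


log2(2886) = 11.4949
Bracket: 2^11 = 2048 < 2886 <= 2^12 = 4096
So ceil(log2(2886)) = 12

bits = ceil(log2(2886)) = ceil(11.4949) = 12 bits


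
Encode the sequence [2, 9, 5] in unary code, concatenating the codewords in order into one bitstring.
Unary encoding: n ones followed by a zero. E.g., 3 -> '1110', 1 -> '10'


Encode each number as n ones followed by a terminating 0:
  2 -> 110 (3 bits)
  9 -> 1111111110 (10 bits)
  5 -> 111110 (6 bits)
Total length = 3 + 10 + 6 = 19 bits.

Unary([2, 9, 5]) = 1101111111110111110 (19 bits)


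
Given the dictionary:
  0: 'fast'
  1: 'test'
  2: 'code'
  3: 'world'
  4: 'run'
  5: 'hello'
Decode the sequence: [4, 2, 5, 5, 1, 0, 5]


Look up each index in the dictionary:
  4 -> 'run'
  2 -> 'code'
  5 -> 'hello'
  5 -> 'hello'
  1 -> 'test'
  0 -> 'fast'
  5 -> 'hello'

Decoded: "run code hello hello test fast hello"


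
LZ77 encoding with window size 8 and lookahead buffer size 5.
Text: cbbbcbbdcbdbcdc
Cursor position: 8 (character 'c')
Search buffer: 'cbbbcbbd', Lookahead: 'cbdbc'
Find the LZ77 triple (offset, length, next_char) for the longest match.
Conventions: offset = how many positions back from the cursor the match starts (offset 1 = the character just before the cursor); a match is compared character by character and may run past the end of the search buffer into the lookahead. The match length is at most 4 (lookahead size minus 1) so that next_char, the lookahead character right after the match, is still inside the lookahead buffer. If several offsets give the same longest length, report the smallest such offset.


Try each offset into the search buffer:
  offset=1 (pos 7, char 'd'): match length 0
  offset=2 (pos 6, char 'b'): match length 0
  offset=3 (pos 5, char 'b'): match length 0
  offset=4 (pos 4, char 'c'): match length 2
  offset=5 (pos 3, char 'b'): match length 0
  offset=6 (pos 2, char 'b'): match length 0
  offset=7 (pos 1, char 'b'): match length 0
  offset=8 (pos 0, char 'c'): match length 2
Longest match has length 2, found at offsets 4, 8; take the smallest, offset 4.
next_char = character at position 8 + 2 = 10 -> 'd'

Best match: offset=4, length=2 (matching 'cb' starting at position 4)
LZ77 triple: (4, 2, 'd')


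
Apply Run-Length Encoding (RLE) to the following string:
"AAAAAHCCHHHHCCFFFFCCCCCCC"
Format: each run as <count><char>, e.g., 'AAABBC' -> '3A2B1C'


Scanning runs left to right:
  i=0: run of 'A' x 5 -> '5A'
  i=5: run of 'H' x 1 -> '1H'
  i=6: run of 'C' x 2 -> '2C'
  i=8: run of 'H' x 4 -> '4H'
  i=12: run of 'C' x 2 -> '2C'
  i=14: run of 'F' x 4 -> '4F'
  i=18: run of 'C' x 7 -> '7C'

RLE = 5A1H2C4H2C4F7C


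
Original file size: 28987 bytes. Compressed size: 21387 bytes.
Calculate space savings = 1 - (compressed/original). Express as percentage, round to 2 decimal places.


ratio = compressed/original = 21387/28987 = 0.737814
savings = 1 - ratio = 1 - 0.737814 = 0.262186
as a percentage: 0.262186 * 100 = 26.22%

Space savings = 1 - 21387/28987 = 26.22%


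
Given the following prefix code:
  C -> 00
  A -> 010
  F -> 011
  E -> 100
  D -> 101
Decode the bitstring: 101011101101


Decoding step by step:
Bits 101 -> D
Bits 011 -> F
Bits 101 -> D
Bits 101 -> D


Decoded message: DFDD


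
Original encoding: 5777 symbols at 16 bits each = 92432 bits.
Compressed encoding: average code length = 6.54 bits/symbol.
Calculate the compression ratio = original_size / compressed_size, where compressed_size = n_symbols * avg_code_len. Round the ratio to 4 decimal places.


original_size = n_symbols * orig_bits = 5777 * 16 = 92432 bits
compressed_size = n_symbols * avg_code_len = 5777 * 6.54 = 37781.58 bits
ratio = original_size / compressed_size = 92432 / 37781.58 = 2.4465

Compression ratio = 2.4465


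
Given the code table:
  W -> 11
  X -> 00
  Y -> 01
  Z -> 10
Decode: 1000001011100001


Decoding:
10 -> Z
00 -> X
00 -> X
10 -> Z
11 -> W
10 -> Z
00 -> X
01 -> Y


Result: ZXXZWZXY


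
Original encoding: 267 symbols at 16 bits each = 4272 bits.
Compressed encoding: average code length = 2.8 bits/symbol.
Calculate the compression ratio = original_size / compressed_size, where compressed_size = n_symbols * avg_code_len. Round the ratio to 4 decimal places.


original_size = n_symbols * orig_bits = 267 * 16 = 4272 bits
compressed_size = n_symbols * avg_code_len = 267 * 2.8 = 747.6 bits
ratio = original_size / compressed_size = 4272 / 747.6 = 5.7143

Compression ratio = 5.7143


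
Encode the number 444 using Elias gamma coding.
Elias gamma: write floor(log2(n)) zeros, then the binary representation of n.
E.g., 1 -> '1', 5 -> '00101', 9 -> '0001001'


num_bits = floor(log2(444)) + 1 = 9
leading_zeros = num_bits - 1 = 8
binary(444) = 110111100

Elias gamma(444) = '00000000' + '110111100' = 00000000110111100 (17 bits)


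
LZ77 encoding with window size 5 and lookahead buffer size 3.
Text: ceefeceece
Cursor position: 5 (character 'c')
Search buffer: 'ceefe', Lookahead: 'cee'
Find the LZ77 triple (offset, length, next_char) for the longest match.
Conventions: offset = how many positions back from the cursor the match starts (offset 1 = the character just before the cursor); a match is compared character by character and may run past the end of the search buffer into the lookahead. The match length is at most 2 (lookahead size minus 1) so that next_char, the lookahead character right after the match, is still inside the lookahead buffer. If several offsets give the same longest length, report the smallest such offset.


Try each offset into the search buffer:
  offset=1 (pos 4, char 'e'): match length 0
  offset=2 (pos 3, char 'f'): match length 0
  offset=3 (pos 2, char 'e'): match length 0
  offset=4 (pos 1, char 'e'): match length 0
  offset=5 (pos 0, char 'c'): match length 2
Longest match has length 2 at offset 5.
next_char = character at position 5 + 2 = 7 -> 'e'

Best match: offset=5, length=2 (matching 'ce' starting at position 0)
LZ77 triple: (5, 2, 'e')
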